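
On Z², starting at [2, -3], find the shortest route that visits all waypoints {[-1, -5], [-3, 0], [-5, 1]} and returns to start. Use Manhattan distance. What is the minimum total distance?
26
(one optimal route: (2, -3) → (-1, -5) → (-3, 0) → (-5, 1) → (2, -3))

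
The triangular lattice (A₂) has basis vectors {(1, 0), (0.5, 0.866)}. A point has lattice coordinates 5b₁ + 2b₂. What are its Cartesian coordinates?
(6, 1.732)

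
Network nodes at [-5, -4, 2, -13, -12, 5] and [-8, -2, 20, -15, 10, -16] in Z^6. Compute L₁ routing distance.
68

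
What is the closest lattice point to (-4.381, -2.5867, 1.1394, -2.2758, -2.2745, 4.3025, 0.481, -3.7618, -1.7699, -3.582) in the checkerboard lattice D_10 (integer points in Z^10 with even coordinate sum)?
(-4, -3, 1, -2, -2, 4, 0, -4, -2, -4)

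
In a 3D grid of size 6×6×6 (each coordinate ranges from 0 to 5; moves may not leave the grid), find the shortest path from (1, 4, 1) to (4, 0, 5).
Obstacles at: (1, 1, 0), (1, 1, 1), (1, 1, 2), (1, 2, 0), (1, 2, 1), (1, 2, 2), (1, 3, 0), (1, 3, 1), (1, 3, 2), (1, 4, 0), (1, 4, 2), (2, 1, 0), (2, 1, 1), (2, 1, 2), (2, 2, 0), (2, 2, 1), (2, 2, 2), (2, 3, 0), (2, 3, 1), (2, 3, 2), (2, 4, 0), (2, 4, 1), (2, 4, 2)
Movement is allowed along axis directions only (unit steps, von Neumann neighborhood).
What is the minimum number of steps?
13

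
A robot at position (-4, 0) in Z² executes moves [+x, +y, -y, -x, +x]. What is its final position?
(-3, 0)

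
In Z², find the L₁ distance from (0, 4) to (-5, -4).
13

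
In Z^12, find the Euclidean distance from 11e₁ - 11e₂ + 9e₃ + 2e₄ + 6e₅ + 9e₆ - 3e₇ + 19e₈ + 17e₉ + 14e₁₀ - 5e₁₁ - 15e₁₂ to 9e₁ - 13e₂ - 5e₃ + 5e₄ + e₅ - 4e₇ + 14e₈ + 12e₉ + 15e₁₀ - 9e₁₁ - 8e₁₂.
20.8806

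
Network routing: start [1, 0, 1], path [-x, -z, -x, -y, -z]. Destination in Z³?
(-1, -1, -1)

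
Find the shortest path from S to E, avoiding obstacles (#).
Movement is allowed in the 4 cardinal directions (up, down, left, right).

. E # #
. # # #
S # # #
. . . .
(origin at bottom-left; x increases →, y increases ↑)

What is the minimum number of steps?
3
(one shortest path: (0, 1) → (0, 2) → (0, 3) → (1, 3))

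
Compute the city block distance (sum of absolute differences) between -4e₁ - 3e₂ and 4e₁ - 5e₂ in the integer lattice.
10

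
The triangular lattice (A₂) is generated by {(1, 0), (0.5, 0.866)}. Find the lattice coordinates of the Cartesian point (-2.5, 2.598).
-4b₁ + 3b₂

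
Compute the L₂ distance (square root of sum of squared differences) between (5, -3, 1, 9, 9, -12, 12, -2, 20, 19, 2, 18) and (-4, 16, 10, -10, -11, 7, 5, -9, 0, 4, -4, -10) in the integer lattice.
56.4624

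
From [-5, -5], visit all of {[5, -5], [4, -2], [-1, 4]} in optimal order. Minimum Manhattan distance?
25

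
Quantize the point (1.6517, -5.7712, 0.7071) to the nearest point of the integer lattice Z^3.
(2, -6, 1)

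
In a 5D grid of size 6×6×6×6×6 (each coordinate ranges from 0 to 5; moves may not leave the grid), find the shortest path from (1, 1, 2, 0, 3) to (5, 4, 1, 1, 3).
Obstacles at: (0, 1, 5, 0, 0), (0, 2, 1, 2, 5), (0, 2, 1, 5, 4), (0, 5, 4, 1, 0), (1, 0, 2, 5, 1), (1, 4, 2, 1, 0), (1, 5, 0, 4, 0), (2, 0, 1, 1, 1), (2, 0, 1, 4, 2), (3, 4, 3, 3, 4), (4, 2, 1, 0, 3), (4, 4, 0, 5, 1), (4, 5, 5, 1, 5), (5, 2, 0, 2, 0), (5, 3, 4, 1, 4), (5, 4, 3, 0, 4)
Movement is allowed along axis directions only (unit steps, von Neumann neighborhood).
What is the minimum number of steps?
9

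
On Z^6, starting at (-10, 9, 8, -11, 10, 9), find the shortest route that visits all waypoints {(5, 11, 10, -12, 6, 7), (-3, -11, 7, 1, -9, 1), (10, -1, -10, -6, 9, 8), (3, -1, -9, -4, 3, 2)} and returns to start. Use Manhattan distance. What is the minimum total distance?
212
(one optimal route: (-10, 9, 8, -11, 10, 9) → (5, 11, 10, -12, 6, 7) → (10, -1, -10, -6, 9, 8) → (3, -1, -9, -4, 3, 2) → (-3, -11, 7, 1, -9, 1) → (-10, 9, 8, -11, 10, 9))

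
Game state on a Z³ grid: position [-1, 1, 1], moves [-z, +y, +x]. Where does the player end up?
(0, 2, 0)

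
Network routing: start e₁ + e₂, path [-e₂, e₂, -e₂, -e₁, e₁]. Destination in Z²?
(1, 0)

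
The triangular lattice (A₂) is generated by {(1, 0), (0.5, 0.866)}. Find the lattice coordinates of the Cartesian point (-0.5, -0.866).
-b₂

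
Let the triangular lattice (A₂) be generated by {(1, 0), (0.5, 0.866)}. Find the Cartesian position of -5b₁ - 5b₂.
(-7.5, -4.33)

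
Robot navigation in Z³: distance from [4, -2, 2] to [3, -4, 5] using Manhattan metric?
6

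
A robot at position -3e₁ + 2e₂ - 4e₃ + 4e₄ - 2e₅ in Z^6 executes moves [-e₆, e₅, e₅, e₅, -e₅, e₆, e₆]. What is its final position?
(-3, 2, -4, 4, 0, 1)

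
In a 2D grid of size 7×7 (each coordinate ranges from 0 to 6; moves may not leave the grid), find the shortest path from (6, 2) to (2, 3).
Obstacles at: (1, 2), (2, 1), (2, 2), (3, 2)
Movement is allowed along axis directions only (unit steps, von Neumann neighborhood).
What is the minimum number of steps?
5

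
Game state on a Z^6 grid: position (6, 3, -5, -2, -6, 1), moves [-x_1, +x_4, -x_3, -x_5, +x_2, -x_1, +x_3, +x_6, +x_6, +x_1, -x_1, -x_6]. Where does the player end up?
(4, 4, -5, -1, -7, 2)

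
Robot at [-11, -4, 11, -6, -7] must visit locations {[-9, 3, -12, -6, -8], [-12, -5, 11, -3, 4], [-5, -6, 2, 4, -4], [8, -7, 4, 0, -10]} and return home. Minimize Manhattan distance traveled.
158
(one optimal route: (-11, -4, 11, -6, -7) → (-9, 3, -12, -6, -8) → (8, -7, 4, 0, -10) → (-5, -6, 2, 4, -4) → (-12, -5, 11, -3, 4) → (-11, -4, 11, -6, -7))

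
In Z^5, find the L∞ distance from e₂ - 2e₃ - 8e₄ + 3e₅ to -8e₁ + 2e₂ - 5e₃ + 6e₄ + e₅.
14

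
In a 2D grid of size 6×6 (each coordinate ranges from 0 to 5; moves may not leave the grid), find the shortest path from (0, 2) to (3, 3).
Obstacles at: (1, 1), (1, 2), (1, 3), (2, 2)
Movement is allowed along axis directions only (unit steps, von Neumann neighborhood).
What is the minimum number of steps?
6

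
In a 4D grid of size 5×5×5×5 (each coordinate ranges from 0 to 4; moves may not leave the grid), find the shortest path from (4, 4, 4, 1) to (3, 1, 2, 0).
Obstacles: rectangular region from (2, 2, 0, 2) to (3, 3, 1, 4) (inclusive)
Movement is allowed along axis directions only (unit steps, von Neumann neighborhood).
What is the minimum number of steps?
7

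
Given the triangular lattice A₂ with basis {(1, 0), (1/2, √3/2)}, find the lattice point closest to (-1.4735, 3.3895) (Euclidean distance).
(-1, 3.464)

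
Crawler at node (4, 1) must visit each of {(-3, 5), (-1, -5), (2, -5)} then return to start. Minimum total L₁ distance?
34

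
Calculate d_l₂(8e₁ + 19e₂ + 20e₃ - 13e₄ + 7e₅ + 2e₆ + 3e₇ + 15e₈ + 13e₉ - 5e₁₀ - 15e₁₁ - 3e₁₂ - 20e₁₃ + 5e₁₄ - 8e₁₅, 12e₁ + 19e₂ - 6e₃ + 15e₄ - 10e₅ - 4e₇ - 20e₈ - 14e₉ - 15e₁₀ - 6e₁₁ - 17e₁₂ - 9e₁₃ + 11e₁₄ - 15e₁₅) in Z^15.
65.9924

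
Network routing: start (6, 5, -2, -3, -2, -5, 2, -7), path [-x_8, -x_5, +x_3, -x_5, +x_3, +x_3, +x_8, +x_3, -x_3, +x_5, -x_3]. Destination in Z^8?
(6, 5, 0, -3, -3, -5, 2, -7)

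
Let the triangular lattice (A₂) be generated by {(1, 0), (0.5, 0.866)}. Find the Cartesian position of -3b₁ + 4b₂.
(-1, 3.464)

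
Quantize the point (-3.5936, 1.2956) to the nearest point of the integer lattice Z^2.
(-4, 1)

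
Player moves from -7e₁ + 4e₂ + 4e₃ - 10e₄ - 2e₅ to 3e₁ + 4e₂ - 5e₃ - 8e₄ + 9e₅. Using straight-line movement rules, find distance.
17.4929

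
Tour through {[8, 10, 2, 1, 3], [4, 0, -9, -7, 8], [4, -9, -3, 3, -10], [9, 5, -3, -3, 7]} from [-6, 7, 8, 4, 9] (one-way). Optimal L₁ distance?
115
(one optimal route: (-6, 7, 8, 4, 9) → (8, 10, 2, 1, 3) → (9, 5, -3, -3, 7) → (4, 0, -9, -7, 8) → (4, -9, -3, 3, -10))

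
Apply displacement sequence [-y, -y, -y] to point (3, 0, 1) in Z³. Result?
(3, -3, 1)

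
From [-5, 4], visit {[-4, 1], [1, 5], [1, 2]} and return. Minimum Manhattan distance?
20
(one optimal route: (-5, 4) → (-4, 1) → (1, 2) → (1, 5) → (-5, 4))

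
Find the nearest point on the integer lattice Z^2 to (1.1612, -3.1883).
(1, -3)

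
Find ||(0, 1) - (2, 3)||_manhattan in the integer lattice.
4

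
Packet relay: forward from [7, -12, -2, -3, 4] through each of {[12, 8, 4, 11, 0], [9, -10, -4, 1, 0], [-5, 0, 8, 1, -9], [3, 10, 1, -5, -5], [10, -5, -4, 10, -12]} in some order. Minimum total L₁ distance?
147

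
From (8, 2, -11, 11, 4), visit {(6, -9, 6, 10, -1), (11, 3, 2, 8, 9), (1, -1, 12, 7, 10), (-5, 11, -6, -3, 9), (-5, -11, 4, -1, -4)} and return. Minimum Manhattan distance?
206
(one optimal route: (8, 2, -11, 11, 4) → (11, 3, 2, 8, 9) → (1, -1, 12, 7, 10) → (6, -9, 6, 10, -1) → (-5, -11, 4, -1, -4) → (-5, 11, -6, -3, 9) → (8, 2, -11, 11, 4))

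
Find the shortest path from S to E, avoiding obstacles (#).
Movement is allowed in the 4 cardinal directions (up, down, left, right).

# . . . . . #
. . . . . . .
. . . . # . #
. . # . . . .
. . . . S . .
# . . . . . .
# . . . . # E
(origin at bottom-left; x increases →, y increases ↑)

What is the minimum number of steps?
4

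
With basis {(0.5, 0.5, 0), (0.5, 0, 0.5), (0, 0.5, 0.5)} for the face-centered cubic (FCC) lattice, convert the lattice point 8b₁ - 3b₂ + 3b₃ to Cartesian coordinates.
(2.5, 5.5, 0)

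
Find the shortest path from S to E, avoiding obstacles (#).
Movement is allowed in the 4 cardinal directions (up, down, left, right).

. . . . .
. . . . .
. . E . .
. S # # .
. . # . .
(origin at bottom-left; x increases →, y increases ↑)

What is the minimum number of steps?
2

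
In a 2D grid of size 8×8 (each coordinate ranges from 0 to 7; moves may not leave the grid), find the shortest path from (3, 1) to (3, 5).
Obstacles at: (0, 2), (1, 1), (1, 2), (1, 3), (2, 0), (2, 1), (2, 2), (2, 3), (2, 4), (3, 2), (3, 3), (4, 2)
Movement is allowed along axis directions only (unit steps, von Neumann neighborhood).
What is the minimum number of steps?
8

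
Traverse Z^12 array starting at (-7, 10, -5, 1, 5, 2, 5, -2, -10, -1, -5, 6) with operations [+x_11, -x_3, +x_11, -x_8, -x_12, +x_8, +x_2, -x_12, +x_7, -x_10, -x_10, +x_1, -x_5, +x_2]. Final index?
(-6, 12, -6, 1, 4, 2, 6, -2, -10, -3, -3, 4)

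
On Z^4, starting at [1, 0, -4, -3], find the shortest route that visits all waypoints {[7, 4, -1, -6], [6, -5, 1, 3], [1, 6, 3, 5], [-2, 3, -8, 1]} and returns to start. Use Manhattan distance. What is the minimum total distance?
92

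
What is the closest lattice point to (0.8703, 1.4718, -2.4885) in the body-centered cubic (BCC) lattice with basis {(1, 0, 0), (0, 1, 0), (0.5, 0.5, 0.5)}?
(0.5, 1.5, -2.5)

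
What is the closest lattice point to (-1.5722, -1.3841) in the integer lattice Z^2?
(-2, -1)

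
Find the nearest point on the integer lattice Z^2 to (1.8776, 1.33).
(2, 1)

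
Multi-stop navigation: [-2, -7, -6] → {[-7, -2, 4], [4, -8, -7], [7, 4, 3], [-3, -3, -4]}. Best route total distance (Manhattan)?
57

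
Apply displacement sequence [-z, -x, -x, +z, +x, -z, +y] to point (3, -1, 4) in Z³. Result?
(2, 0, 3)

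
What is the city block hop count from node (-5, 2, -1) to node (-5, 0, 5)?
8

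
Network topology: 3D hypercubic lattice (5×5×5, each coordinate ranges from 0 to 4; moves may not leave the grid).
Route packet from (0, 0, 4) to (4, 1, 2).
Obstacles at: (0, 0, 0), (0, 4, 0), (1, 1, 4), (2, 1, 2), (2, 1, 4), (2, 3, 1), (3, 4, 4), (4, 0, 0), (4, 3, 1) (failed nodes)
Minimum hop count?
7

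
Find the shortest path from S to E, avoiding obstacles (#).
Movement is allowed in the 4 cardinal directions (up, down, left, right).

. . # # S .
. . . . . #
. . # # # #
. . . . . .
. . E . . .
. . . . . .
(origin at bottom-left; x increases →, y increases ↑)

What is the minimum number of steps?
8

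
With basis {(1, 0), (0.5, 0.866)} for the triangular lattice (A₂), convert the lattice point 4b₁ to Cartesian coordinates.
(4, 0)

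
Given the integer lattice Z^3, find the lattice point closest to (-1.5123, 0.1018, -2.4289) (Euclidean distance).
(-2, 0, -2)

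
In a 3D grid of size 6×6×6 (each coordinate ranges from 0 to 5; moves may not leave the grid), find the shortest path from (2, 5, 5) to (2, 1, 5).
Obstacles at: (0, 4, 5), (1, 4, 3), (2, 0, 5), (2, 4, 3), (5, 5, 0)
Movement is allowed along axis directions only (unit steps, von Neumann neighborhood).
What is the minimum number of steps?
4
(one shortest path: (2, 5, 5) → (2, 4, 5) → (2, 3, 5) → (2, 2, 5) → (2, 1, 5))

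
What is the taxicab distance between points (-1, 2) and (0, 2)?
1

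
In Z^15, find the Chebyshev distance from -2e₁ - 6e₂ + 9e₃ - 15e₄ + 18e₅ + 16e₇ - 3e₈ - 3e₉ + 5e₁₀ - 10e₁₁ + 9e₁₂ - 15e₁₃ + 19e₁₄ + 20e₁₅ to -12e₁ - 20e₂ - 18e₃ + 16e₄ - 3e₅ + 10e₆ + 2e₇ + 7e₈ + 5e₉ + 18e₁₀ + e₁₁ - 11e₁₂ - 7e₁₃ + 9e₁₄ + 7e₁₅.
31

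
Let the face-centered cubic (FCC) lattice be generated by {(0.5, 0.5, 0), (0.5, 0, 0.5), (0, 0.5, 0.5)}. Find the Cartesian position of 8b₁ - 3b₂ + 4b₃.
(2.5, 6, 0.5)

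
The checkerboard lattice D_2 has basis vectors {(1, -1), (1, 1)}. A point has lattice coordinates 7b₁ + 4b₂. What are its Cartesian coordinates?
(11, -3)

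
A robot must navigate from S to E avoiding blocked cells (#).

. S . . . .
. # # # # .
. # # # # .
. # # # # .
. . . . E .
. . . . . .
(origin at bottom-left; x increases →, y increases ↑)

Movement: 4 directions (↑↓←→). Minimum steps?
9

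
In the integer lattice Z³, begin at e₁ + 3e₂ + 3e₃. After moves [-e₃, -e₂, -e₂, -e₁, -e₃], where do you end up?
(0, 1, 1)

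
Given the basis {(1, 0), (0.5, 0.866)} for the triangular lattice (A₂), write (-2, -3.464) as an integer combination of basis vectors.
-4b₂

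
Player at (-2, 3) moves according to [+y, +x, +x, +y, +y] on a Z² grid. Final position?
(0, 6)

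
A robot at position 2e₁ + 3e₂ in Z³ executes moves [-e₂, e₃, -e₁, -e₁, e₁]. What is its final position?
(1, 2, 1)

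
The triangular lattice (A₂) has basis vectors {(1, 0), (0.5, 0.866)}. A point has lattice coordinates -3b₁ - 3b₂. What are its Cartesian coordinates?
(-4.5, -2.598)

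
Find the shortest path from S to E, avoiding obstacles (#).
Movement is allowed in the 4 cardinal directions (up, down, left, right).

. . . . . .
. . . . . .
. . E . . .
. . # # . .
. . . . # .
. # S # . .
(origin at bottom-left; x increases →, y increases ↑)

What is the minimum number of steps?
5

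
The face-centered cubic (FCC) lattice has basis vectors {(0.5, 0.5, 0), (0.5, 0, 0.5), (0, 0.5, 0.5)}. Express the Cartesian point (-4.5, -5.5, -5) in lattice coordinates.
-5b₁ - 4b₂ - 6b₃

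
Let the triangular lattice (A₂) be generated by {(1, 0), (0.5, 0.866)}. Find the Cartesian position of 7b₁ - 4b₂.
(5, -3.464)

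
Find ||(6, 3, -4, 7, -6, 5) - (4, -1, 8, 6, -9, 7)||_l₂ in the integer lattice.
13.3417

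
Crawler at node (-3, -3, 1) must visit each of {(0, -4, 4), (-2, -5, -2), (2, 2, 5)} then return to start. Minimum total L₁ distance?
38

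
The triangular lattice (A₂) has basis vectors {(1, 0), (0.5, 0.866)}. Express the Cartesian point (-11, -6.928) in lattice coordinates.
-7b₁ - 8b₂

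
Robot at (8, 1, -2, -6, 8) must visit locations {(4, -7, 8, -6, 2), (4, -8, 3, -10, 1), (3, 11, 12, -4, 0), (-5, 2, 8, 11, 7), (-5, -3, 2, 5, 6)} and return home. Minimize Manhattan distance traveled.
162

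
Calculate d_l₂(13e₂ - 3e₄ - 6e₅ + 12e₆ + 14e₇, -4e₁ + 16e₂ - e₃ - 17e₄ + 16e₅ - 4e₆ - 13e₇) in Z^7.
41.1218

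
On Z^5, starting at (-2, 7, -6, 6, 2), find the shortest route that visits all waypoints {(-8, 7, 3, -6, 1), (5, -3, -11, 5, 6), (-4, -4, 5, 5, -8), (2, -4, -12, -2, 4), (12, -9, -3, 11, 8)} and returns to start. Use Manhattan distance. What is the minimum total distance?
190
(one optimal route: (-2, 7, -6, 6, 2) → (-8, 7, 3, -6, 1) → (-4, -4, 5, 5, -8) → (12, -9, -3, 11, 8) → (5, -3, -11, 5, 6) → (2, -4, -12, -2, 4) → (-2, 7, -6, 6, 2))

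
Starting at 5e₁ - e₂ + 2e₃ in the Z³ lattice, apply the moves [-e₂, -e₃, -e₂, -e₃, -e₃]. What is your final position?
(5, -3, -1)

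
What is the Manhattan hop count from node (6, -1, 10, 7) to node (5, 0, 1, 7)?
11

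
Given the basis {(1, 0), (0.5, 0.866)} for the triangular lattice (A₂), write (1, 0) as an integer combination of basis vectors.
b₁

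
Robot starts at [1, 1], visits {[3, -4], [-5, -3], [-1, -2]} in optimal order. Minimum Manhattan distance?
18
(one optimal route: (1, 1) → (3, -4) → (-1, -2) → (-5, -3))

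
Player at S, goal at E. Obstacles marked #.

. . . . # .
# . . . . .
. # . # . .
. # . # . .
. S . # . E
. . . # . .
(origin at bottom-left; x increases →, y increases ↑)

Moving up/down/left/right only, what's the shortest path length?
10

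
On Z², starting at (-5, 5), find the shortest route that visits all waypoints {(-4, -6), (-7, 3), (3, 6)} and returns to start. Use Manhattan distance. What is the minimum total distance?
44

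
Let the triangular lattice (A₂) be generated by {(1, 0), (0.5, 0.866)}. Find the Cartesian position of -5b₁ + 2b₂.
(-4, 1.732)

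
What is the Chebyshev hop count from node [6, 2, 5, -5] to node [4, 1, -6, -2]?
11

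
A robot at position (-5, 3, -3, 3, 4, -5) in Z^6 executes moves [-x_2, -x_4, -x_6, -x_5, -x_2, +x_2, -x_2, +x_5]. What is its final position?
(-5, 1, -3, 2, 4, -6)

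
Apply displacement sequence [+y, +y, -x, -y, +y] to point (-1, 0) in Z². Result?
(-2, 2)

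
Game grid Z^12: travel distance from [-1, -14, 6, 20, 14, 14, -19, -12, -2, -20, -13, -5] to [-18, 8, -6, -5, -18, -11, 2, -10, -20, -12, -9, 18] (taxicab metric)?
209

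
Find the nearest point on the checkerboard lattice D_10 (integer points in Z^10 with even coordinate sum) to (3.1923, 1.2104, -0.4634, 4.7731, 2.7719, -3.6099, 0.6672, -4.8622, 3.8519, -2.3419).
(3, 1, 0, 5, 3, -4, 1, -5, 4, -2)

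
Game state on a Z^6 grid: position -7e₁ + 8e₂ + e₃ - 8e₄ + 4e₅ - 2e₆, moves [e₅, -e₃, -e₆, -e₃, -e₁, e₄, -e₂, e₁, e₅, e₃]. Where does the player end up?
(-7, 7, 0, -7, 6, -3)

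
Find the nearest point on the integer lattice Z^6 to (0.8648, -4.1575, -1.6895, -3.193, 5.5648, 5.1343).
(1, -4, -2, -3, 6, 5)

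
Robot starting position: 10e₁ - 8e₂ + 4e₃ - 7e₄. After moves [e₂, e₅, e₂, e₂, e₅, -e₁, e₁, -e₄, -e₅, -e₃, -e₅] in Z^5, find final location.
(10, -5, 3, -8, 0)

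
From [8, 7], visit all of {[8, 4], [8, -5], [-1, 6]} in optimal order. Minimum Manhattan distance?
30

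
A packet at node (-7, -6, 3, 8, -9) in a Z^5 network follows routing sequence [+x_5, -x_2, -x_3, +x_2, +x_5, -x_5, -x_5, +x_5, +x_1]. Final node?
(-6, -6, 2, 8, -8)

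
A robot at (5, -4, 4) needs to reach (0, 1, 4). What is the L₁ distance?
10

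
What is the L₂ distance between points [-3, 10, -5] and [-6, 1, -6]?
9.53939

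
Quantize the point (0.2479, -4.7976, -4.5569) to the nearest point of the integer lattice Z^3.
(0, -5, -5)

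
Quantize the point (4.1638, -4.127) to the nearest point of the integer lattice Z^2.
(4, -4)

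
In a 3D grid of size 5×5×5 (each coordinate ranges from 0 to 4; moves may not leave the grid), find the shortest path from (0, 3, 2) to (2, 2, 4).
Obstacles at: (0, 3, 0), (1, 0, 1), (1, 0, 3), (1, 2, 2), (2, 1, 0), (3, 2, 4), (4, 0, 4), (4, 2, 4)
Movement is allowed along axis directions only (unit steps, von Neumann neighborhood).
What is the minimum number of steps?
5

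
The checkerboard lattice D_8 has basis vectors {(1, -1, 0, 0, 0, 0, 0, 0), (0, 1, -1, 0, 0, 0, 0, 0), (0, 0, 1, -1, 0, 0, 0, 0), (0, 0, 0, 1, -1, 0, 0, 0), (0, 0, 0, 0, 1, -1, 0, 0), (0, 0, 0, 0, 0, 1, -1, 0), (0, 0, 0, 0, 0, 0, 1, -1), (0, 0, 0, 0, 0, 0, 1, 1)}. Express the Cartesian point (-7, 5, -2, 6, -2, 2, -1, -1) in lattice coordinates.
-7b₁ - 2b₂ - 4b₃ + 2b₄ + 2b₆ + b₇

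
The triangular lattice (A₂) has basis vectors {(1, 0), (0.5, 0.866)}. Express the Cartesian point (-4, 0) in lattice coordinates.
-4b₁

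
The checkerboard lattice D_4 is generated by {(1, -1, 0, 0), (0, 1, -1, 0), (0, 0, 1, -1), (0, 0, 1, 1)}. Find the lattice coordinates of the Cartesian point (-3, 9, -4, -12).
-3b₁ + 6b₂ + 7b₃ - 5b₄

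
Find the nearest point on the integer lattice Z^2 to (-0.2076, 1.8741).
(0, 2)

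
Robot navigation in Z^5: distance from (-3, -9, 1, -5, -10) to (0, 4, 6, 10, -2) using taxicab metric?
44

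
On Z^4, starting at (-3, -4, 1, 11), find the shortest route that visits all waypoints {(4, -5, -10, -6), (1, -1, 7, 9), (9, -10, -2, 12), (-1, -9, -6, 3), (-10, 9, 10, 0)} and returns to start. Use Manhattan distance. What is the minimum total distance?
170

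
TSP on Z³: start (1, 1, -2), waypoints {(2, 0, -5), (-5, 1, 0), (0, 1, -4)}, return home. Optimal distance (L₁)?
26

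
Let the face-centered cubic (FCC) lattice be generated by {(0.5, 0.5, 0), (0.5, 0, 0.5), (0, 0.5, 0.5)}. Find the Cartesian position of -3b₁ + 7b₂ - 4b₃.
(2, -3.5, 1.5)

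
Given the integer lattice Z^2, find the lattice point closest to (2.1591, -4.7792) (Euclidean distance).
(2, -5)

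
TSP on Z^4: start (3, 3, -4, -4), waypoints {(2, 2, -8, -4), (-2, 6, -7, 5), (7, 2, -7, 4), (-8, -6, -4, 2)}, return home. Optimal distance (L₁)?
84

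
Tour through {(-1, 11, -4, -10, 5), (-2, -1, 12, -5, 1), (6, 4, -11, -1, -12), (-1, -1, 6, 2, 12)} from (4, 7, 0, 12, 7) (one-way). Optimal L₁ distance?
144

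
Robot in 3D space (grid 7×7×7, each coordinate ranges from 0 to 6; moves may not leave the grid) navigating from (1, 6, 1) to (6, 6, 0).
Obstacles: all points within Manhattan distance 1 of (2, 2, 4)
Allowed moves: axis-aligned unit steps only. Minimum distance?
6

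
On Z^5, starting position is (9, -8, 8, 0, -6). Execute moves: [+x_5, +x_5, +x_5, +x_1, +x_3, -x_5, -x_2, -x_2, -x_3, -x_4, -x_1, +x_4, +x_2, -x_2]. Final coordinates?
(9, -10, 8, 0, -4)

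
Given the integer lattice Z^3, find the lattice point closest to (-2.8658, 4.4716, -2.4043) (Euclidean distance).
(-3, 4, -2)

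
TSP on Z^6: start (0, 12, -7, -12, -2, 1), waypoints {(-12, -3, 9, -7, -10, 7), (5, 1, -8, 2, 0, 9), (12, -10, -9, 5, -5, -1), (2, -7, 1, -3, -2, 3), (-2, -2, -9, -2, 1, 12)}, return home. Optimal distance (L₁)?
240
(one optimal route: (0, 12, -7, -12, -2, 1) → (-12, -3, 9, -7, -10, 7) → (2, -7, 1, -3, -2, 3) → (12, -10, -9, 5, -5, -1) → (5, 1, -8, 2, 0, 9) → (-2, -2, -9, -2, 1, 12) → (0, 12, -7, -12, -2, 1))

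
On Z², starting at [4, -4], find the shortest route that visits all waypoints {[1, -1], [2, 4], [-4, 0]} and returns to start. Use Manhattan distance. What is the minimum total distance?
32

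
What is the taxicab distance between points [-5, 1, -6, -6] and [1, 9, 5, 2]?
33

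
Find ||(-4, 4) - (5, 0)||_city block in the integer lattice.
13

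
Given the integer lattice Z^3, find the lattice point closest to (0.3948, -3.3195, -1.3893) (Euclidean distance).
(0, -3, -1)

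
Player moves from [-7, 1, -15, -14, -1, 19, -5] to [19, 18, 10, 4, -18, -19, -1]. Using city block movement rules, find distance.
145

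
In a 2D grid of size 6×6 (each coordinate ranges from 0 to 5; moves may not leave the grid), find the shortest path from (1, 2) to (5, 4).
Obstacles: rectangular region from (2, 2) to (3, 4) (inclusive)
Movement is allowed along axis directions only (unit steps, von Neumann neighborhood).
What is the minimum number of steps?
8
(one shortest path: (1, 2) → (1, 1) → (2, 1) → (3, 1) → (4, 1) → (5, 1) → (5, 2) → (5, 3) → (5, 4))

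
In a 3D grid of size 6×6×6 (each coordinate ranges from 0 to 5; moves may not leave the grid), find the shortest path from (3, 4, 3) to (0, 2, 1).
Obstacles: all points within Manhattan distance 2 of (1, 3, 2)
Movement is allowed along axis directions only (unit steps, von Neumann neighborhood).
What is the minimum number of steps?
9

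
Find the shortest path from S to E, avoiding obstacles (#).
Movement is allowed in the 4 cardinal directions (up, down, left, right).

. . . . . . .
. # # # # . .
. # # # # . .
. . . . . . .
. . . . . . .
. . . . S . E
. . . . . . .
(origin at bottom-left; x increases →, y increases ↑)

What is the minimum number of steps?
2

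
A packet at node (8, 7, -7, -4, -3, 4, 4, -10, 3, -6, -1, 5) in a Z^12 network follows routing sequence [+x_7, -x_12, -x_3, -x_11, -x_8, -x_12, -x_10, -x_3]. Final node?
(8, 7, -9, -4, -3, 4, 5, -11, 3, -7, -2, 3)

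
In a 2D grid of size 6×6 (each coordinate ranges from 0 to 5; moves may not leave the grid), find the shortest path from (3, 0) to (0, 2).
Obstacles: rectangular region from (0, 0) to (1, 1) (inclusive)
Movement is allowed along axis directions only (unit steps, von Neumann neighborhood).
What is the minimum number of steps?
5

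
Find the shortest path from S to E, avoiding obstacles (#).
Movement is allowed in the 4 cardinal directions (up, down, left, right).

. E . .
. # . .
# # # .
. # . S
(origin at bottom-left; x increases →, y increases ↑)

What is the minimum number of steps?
5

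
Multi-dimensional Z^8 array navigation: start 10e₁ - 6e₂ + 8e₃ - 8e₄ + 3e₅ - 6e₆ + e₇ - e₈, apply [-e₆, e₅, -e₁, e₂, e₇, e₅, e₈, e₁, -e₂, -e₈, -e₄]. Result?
(10, -6, 8, -9, 5, -7, 2, -1)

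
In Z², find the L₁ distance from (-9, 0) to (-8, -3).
4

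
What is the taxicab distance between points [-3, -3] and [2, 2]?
10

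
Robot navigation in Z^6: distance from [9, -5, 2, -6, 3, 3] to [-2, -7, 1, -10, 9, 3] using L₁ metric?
24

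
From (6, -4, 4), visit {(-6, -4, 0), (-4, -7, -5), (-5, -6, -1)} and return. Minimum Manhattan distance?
48
(one optimal route: (6, -4, 4) → (-6, -4, 0) → (-5, -6, -1) → (-4, -7, -5) → (6, -4, 4))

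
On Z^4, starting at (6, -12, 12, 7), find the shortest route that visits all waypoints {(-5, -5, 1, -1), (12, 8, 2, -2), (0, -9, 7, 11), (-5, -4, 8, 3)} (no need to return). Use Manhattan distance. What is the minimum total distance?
81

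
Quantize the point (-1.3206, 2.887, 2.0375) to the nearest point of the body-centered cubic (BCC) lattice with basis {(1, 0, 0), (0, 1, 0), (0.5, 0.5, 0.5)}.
(-1, 3, 2)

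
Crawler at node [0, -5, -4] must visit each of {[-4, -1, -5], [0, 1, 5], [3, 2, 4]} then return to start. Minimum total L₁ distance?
48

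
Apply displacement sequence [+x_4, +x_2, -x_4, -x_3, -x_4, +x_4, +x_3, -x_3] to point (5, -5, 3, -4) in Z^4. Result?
(5, -4, 2, -4)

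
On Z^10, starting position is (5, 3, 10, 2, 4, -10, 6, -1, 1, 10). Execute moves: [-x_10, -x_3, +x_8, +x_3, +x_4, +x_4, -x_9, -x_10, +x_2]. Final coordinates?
(5, 4, 10, 4, 4, -10, 6, 0, 0, 8)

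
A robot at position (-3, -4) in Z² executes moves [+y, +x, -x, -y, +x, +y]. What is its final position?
(-2, -3)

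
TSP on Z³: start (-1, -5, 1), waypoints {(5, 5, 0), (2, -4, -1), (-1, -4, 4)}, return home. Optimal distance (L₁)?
42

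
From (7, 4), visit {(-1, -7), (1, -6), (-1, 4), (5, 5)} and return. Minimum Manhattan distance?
40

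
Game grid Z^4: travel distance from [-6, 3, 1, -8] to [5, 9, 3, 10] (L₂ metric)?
22.0227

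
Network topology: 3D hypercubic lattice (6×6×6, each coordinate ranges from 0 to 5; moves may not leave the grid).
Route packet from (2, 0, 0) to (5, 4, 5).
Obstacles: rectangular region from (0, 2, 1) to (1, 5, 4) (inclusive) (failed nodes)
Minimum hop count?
12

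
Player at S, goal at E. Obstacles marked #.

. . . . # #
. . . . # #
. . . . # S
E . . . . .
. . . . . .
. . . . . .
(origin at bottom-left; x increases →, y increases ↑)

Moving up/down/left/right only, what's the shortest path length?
6
(one shortest path: (5, 3) → (5, 2) → (4, 2) → (3, 2) → (2, 2) → (1, 2) → (0, 2))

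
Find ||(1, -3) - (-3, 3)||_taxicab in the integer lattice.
10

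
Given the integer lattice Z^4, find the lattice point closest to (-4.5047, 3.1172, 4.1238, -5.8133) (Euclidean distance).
(-5, 3, 4, -6)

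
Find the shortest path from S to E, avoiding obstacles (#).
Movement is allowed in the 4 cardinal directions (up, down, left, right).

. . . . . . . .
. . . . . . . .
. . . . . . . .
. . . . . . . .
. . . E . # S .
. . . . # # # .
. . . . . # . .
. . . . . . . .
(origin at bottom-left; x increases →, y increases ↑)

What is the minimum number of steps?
5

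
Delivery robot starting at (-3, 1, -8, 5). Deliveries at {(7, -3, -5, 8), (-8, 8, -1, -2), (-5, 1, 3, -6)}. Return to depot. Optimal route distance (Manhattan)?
102
(one optimal route: (-3, 1, -8, 5) → (7, -3, -5, 8) → (-8, 8, -1, -2) → (-5, 1, 3, -6) → (-3, 1, -8, 5))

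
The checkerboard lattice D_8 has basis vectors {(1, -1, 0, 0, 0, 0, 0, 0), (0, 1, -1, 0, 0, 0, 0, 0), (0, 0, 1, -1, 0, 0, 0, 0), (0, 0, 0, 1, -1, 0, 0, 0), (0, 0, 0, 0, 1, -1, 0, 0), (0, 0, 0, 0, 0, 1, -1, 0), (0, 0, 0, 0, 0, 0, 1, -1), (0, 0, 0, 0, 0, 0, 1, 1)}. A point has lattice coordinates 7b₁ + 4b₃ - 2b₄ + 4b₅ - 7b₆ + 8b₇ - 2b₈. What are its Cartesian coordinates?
(7, -7, 4, -6, 6, -11, 13, -10)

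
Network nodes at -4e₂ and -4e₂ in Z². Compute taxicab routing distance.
0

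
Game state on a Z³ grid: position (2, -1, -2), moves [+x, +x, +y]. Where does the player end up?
(4, 0, -2)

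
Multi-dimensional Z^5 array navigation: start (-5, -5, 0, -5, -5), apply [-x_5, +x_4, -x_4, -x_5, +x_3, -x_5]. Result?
(-5, -5, 1, -5, -8)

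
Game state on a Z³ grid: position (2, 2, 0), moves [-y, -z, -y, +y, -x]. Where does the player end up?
(1, 1, -1)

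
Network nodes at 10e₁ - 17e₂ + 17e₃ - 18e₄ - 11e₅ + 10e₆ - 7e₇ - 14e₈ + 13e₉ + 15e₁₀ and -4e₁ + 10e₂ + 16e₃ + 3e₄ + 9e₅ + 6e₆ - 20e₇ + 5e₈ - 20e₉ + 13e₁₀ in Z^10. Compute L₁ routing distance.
154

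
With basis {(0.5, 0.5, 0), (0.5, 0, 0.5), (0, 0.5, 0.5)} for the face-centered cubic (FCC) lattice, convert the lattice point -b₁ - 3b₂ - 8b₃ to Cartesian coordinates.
(-2, -4.5, -5.5)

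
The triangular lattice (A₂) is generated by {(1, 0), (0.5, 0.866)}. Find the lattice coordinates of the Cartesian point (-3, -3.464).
-b₁ - 4b₂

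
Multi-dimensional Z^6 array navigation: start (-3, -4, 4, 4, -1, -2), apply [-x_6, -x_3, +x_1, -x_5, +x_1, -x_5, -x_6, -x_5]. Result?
(-1, -4, 3, 4, -4, -4)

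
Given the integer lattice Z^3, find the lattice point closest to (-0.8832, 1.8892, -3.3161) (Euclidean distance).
(-1, 2, -3)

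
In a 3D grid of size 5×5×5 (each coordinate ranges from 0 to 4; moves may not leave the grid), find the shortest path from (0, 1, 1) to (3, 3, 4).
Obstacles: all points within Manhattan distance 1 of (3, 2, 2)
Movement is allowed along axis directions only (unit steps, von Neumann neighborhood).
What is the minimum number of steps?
8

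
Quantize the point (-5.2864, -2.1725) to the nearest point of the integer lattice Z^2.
(-5, -2)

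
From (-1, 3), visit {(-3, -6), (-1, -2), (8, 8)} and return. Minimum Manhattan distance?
50
(one optimal route: (-1, 3) → (-3, -6) → (-1, -2) → (8, 8) → (-1, 3))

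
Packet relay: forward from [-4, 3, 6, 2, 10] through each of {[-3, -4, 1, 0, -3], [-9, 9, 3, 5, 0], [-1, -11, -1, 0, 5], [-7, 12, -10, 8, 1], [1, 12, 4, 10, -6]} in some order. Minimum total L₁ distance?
132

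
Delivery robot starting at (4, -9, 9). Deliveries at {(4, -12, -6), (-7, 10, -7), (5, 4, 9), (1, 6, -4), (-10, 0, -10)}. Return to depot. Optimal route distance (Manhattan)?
112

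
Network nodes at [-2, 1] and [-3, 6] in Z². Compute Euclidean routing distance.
5.09902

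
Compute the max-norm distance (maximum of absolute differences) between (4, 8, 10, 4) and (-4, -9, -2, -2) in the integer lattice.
17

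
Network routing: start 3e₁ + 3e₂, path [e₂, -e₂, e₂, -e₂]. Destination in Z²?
(3, 3)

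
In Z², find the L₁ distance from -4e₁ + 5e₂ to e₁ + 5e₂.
5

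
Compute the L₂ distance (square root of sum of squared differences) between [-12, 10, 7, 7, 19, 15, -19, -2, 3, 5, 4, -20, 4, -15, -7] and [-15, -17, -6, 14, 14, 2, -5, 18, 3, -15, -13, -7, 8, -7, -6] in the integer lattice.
51.817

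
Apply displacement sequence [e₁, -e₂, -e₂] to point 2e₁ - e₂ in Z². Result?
(3, -3)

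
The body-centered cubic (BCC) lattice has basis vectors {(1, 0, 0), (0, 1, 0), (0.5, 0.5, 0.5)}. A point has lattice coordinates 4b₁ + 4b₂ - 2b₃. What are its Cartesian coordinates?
(3, 3, -1)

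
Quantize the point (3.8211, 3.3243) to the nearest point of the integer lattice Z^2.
(4, 3)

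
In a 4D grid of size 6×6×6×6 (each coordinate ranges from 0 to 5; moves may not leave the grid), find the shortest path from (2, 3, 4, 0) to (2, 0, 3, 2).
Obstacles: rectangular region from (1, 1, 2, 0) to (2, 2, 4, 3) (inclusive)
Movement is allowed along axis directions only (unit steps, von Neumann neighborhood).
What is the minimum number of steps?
8
(one shortest path: (2, 3, 4, 0) → (3, 3, 4, 0) → (3, 2, 4, 0) → (3, 1, 4, 0) → (3, 0, 4, 0) → (2, 0, 4, 0) → (2, 0, 3, 0) → (2, 0, 3, 1) → (2, 0, 3, 2))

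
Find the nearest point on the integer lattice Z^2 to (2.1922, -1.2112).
(2, -1)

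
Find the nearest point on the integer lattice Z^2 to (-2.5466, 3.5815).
(-3, 4)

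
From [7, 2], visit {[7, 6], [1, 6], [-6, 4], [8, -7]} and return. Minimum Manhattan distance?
54
(one optimal route: (7, 2) → (7, 6) → (1, 6) → (-6, 4) → (8, -7) → (7, 2))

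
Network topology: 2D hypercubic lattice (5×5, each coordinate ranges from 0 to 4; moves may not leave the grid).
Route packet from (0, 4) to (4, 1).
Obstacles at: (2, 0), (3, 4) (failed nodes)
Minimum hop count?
7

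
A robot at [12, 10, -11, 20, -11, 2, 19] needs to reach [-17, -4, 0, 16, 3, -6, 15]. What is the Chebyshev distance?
29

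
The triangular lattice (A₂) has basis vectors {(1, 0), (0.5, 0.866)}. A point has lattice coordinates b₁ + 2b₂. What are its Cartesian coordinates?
(2, 1.732)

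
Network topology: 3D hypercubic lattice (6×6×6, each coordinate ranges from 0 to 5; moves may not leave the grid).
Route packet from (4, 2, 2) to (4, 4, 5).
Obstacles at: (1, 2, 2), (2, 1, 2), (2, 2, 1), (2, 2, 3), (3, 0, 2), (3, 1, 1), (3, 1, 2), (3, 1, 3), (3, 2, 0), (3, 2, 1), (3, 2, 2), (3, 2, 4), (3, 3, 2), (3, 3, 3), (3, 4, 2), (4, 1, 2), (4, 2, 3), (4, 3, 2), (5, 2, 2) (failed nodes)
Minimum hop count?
7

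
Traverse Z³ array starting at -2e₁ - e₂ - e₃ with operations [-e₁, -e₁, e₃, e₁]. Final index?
(-3, -1, 0)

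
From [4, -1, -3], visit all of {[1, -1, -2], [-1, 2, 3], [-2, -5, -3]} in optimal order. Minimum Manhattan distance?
26
(one optimal route: (4, -1, -3) → (1, -1, -2) → (-2, -5, -3) → (-1, 2, 3))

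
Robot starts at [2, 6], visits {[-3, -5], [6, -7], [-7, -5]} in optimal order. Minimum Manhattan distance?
32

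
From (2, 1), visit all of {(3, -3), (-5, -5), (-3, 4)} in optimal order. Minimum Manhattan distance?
26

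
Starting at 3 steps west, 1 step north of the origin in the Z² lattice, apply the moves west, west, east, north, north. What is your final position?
(-4, 3)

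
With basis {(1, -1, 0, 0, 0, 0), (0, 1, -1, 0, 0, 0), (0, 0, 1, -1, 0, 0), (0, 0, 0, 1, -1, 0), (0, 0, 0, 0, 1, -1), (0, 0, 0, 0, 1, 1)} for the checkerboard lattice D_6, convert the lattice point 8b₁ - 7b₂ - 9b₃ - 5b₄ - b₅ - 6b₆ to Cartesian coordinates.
(8, -15, -2, 4, -2, -5)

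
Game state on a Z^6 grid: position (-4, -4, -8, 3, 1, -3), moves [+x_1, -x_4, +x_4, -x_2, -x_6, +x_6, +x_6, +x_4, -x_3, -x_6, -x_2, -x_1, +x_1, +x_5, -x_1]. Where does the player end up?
(-4, -6, -9, 4, 2, -3)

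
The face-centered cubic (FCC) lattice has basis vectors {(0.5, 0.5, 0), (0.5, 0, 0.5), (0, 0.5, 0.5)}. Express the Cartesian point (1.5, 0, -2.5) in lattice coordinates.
4b₁ - b₂ - 4b₃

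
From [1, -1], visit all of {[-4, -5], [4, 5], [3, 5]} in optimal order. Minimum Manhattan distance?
27
(one optimal route: (1, -1) → (-4, -5) → (3, 5) → (4, 5))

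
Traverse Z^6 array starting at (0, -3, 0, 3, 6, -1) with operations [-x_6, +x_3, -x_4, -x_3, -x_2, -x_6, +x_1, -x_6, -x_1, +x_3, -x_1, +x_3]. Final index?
(-1, -4, 2, 2, 6, -4)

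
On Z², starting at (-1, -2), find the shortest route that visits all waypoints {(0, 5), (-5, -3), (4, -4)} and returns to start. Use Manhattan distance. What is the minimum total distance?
36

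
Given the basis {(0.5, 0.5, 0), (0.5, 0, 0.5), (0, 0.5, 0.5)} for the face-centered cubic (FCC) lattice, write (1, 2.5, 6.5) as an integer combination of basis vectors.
-3b₁ + 5b₂ + 8b₃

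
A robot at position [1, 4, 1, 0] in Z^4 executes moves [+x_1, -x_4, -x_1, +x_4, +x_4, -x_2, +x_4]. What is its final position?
(1, 3, 1, 2)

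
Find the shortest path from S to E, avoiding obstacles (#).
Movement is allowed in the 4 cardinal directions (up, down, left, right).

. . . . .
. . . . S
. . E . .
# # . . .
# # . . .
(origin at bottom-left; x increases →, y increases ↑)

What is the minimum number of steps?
3
(one shortest path: (4, 3) → (3, 3) → (2, 3) → (2, 2))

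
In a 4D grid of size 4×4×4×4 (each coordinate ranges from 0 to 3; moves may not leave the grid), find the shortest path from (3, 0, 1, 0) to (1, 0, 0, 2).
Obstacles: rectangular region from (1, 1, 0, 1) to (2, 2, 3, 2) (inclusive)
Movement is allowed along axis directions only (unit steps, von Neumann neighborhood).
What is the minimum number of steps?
5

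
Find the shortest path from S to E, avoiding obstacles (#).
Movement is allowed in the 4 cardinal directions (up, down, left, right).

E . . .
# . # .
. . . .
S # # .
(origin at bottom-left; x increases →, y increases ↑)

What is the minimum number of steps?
5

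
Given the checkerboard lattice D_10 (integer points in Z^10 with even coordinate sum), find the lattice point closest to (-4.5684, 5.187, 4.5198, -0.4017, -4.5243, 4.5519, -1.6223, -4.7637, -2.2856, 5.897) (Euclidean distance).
(-5, 5, 5, 0, -5, 5, -2, -5, -2, 6)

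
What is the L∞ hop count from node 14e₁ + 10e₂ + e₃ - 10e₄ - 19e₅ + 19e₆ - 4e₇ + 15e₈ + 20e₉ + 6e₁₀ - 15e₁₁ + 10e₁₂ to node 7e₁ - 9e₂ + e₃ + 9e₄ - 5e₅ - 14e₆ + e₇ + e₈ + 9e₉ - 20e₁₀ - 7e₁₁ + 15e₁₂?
33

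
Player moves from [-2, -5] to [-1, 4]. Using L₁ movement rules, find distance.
10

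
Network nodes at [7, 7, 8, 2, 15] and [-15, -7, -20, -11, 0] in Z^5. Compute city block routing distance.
92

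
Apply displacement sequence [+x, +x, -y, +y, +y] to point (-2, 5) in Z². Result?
(0, 6)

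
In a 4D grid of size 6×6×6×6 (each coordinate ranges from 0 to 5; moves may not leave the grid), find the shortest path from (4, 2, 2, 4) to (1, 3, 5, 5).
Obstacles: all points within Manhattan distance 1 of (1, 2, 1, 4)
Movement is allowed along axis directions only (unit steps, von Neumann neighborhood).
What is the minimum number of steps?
8
(one shortest path: (4, 2, 2, 4) → (3, 2, 2, 4) → (2, 2, 2, 4) → (2, 3, 2, 4) → (1, 3, 2, 4) → (1, 3, 3, 4) → (1, 3, 4, 4) → (1, 3, 5, 4) → (1, 3, 5, 5))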